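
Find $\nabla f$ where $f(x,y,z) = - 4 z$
(0, 0, -4)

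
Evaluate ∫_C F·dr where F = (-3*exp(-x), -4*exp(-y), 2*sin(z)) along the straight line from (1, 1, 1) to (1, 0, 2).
-4*exp(-1) - 2*cos(2) + 2*cos(1) + 4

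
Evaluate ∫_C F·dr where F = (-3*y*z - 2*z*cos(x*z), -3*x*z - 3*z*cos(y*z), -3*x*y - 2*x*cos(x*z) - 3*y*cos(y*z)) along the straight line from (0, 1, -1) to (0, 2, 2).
-3*sin(1) - 3*sin(4)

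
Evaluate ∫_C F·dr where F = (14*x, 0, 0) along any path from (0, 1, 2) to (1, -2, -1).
7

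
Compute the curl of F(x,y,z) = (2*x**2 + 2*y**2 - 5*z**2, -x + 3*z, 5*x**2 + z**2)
(-3, -10*x - 10*z, -4*y - 1)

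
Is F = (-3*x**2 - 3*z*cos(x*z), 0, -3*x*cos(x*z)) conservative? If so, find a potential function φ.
Yes, F is conservative. φ = -x**3 - 3*sin(x*z)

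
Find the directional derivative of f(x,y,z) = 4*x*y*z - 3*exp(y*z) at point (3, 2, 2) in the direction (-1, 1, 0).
sqrt(2)*(4 - 3*exp(4))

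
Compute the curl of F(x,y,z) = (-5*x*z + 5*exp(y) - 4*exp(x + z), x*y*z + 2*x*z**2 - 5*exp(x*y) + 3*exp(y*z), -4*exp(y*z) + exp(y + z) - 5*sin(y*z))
(-x*y - 4*x*z - 3*y*exp(y*z) - 4*z*exp(y*z) - 5*z*cos(y*z) + exp(y + z), -5*x - 4*exp(x + z), y*z - 5*y*exp(x*y) + 2*z**2 - 5*exp(y))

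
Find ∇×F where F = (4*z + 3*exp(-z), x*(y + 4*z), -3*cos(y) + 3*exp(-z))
(-4*x + 3*sin(y), 4 - 3*exp(-z), y + 4*z)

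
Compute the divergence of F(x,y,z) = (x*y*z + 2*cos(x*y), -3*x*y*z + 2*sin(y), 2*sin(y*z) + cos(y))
-3*x*z + y*z - 2*y*sin(x*y) + 2*y*cos(y*z) + 2*cos(y)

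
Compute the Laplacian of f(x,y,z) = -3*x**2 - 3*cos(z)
3*cos(z) - 6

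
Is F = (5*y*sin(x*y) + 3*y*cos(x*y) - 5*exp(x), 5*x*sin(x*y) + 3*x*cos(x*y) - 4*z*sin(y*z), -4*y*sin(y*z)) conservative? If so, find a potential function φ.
Yes, F is conservative. φ = -5*exp(x) + 3*sin(x*y) - 5*cos(x*y) + 4*cos(y*z)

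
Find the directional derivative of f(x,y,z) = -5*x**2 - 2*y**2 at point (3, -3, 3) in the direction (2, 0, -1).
-12*sqrt(5)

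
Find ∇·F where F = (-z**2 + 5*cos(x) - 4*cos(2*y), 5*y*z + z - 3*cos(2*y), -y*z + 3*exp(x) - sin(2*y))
-y + 5*z - 5*sin(x) + 6*sin(2*y)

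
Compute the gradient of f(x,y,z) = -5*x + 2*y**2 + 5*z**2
(-5, 4*y, 10*z)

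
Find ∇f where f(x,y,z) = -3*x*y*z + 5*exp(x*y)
(y*(-3*z + 5*exp(x*y)), x*(-3*z + 5*exp(x*y)), -3*x*y)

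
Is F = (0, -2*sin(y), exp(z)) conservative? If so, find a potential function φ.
Yes, F is conservative. φ = exp(z) + 2*cos(y)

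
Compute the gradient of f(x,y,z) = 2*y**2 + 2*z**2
(0, 4*y, 4*z)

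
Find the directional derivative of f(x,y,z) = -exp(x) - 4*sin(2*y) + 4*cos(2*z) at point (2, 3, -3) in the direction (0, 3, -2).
-8*sqrt(13)*(2*sin(6) + 3*cos(6))/13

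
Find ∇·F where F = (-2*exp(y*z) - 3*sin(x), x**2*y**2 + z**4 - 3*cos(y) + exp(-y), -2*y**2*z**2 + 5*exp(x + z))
2*x**2*y - 4*y**2*z + 5*exp(x + z) + 3*sin(y) - 3*cos(x) - exp(-y)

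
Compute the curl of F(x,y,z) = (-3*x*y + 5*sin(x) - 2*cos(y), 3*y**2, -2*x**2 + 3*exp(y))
(3*exp(y), 4*x, 3*x - 2*sin(y))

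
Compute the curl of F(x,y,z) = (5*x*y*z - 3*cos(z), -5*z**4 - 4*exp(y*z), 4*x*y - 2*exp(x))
(4*x + 4*y*exp(y*z) + 20*z**3, 5*x*y - 4*y + 2*exp(x) + 3*sin(z), -5*x*z)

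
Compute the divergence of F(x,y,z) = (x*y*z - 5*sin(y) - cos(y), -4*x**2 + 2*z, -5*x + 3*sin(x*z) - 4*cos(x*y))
3*x*cos(x*z) + y*z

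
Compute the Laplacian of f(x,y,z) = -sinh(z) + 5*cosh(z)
-sinh(z) + 5*cosh(z)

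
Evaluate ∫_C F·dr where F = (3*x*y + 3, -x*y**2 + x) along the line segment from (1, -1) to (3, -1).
-6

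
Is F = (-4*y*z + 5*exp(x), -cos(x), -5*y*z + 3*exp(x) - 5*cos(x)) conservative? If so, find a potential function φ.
No, ∇×F = (-5*z, -4*y - 3*exp(x) - 5*sin(x), 4*z + sin(x)) ≠ 0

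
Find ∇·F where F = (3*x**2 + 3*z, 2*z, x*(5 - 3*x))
6*x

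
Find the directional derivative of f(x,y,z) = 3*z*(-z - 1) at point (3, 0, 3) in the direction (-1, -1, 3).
-63*sqrt(11)/11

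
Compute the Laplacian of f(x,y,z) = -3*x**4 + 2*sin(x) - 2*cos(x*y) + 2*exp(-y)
2*x**2*cos(x*y) - 36*x**2 + 2*y**2*cos(x*y) - 2*sin(x) + 2*exp(-y)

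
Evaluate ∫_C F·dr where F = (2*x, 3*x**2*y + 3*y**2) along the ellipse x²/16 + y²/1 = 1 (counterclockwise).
0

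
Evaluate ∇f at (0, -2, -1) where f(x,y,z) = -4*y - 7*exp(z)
(0, -4, -7*exp(-1))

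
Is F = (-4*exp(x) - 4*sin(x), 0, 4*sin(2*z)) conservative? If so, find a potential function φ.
Yes, F is conservative. φ = -4*exp(x) + 4*cos(x) - 2*cos(2*z)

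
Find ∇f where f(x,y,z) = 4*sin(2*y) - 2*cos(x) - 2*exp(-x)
(2*sin(x) + 2*exp(-x), 8*cos(2*y), 0)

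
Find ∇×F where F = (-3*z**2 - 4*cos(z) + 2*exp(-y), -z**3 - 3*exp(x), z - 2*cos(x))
(3*z**2, -6*z - 2*sin(x) + 4*sin(z), -3*exp(x) + 2*exp(-y))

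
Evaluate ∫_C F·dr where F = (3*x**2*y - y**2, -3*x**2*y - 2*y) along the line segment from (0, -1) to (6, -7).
-2538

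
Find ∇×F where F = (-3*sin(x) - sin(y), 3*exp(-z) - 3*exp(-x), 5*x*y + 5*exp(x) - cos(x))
(5*x + 3*exp(-z), -5*y - 5*exp(x) - sin(x), cos(y) + 3*exp(-x))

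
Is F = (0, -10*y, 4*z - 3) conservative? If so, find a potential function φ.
Yes, F is conservative. φ = -5*y**2 + 2*z**2 - 3*z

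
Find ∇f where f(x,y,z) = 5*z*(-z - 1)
(0, 0, -10*z - 5)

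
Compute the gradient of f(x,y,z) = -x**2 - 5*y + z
(-2*x, -5, 1)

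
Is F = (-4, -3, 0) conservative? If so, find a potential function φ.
Yes, F is conservative. φ = -4*x - 3*y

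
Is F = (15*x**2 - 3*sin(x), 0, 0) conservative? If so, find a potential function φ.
Yes, F is conservative. φ = 5*x**3 + 3*cos(x)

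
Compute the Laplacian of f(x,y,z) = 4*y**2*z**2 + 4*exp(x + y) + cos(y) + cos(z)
8*y**2 + 8*z**2 + 8*exp(x + y) - cos(y) - cos(z)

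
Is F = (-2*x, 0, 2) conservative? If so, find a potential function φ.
Yes, F is conservative. φ = -x**2 + 2*z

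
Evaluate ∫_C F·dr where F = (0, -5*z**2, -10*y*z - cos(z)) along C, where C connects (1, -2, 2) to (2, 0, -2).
-40 + 2*sin(2)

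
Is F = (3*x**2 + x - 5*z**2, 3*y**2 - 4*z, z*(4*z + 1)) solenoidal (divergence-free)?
No, ∇·F = 6*x + 6*y + 8*z + 2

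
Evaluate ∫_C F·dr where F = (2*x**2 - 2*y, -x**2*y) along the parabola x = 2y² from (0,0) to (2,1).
2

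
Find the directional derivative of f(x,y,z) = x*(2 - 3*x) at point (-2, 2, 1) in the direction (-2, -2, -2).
-14*sqrt(3)/3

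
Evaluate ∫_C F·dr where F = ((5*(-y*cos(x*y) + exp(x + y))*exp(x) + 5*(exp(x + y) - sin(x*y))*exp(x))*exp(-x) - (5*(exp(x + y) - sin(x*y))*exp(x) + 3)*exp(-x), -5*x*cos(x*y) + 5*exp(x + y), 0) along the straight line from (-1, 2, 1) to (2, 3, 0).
-8*E - 5*sin(2) + 3*exp(-2) - 5*sin(6) + 5*exp(5)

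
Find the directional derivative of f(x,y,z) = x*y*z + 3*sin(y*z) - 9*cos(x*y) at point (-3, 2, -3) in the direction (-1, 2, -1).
sqrt(6)*(-4*cos(6) + 12*sin(6) + 5)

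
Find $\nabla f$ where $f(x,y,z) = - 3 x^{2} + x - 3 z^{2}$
(1 - 6*x, 0, -6*z)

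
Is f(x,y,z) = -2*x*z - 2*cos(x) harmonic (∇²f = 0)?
No, ∇²f = 2*cos(x)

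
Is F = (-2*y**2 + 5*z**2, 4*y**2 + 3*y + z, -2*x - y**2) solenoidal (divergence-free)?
No, ∇·F = 8*y + 3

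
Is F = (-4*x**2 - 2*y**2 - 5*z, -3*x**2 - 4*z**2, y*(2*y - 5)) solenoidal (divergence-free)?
No, ∇·F = -8*x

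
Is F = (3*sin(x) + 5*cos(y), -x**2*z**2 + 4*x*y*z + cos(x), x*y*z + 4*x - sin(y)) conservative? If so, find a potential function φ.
No, ∇×F = (2*x**2*z - 4*x*y + x*z - cos(y), -y*z - 4, -2*x*z**2 + 4*y*z - sin(x) + 5*sin(y)) ≠ 0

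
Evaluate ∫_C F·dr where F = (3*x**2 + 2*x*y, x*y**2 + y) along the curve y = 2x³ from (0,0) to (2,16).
13096/5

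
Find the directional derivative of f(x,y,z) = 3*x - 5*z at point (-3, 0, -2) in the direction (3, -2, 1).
2*sqrt(14)/7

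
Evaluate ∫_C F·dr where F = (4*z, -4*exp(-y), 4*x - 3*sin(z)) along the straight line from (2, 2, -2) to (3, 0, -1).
-4*exp(-2) - 3*cos(2) + 3*cos(1) + 8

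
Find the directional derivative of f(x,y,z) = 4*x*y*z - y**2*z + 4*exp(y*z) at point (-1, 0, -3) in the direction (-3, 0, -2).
0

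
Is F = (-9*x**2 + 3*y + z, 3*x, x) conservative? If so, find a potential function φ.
Yes, F is conservative. φ = x*(-3*x**2 + 3*y + z)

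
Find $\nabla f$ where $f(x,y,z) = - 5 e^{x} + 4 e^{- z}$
(-5*exp(x), 0, -4*exp(-z))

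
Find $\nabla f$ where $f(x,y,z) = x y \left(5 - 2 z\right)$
(y*(5 - 2*z), x*(5 - 2*z), -2*x*y)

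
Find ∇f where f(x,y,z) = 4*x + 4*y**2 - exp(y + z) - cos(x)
(sin(x) + 4, 8*y - exp(y + z), -exp(y + z))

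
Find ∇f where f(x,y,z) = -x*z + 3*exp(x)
(-z + 3*exp(x), 0, -x)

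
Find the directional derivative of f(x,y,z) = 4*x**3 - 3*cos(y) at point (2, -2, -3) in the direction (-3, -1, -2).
3*sqrt(14)*(-48 + sin(2))/14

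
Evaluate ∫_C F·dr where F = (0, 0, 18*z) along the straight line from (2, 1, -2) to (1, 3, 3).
45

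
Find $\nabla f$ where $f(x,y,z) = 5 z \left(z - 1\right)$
(0, 0, 10*z - 5)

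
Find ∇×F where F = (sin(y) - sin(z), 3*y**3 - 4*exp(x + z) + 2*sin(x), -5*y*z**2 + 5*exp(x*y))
(5*x*exp(x*y) - 5*z**2 + 4*exp(x + z), -5*y*exp(x*y) - cos(z), -4*exp(x + z) + 2*cos(x) - cos(y))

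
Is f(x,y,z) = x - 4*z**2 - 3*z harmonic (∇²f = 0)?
No, ∇²f = -8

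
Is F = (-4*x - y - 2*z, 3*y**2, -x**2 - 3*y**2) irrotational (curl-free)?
No, ∇×F = (-6*y, 2*x - 2, 1)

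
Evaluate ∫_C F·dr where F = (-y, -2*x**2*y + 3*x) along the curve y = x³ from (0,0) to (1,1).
5/4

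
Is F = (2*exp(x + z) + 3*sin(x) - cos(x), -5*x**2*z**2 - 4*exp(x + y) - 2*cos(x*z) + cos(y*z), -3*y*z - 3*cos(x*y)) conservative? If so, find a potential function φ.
No, ∇×F = (10*x**2*z + 3*x*sin(x*y) - 2*x*sin(x*z) + y*sin(y*z) - 3*z, -3*y*sin(x*y) + 2*exp(x + z), -10*x*z**2 + 2*z*sin(x*z) - 4*exp(x + y)) ≠ 0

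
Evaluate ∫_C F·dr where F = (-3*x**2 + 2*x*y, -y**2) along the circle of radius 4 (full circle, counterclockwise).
0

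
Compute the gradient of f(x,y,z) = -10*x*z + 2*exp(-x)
(-10*z - 2*exp(-x), 0, -10*x)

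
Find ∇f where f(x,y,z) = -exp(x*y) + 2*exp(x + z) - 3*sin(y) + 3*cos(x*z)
(-y*exp(x*y) - 3*z*sin(x*z) + 2*exp(x + z), -x*exp(x*y) - 3*cos(y), -3*x*sin(x*z) + 2*exp(x + z))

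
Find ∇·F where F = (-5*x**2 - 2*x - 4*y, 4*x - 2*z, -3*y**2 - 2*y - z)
-10*x - 3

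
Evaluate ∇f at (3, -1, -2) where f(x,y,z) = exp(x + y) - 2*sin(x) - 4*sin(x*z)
(-2*cos(3) + exp(2) + 8*cos(6), exp(2), -12*cos(6))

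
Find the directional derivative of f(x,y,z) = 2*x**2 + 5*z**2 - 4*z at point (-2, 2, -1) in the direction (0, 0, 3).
-14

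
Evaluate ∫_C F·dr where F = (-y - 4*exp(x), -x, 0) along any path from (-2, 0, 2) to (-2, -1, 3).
-2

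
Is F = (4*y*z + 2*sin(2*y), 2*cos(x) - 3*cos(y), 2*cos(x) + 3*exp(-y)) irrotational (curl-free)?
No, ∇×F = (-3*exp(-y), 4*y + 2*sin(x), -4*z - 2*sin(x) - 4*cos(2*y))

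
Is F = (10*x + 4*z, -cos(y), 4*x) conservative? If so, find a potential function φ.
Yes, F is conservative. φ = 5*x**2 + 4*x*z - sin(y)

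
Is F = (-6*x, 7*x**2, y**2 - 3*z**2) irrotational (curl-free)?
No, ∇×F = (2*y, 0, 14*x)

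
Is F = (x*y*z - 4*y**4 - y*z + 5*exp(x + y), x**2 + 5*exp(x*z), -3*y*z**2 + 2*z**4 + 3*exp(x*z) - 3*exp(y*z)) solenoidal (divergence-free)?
No, ∇·F = 3*x*exp(x*z) - 5*y*z - 3*y*exp(y*z) + 8*z**3 + 5*exp(x + y)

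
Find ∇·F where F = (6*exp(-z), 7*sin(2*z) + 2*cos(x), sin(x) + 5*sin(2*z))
10*cos(2*z)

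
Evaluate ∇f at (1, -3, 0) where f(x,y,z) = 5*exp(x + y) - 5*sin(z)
(5*exp(-2), 5*exp(-2), -5)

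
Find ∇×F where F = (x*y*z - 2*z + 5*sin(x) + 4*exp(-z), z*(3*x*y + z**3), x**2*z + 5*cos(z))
(-3*x*y - 4*z**3, x*y - 2*x*z - 2 - 4*exp(-z), z*(-x + 3*y))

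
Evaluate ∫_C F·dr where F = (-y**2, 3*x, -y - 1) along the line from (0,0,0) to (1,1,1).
-1/3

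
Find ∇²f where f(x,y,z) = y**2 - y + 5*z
2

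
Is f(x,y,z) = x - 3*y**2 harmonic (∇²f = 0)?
No, ∇²f = -6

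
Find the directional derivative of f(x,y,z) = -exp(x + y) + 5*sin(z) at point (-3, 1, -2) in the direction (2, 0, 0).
-exp(-2)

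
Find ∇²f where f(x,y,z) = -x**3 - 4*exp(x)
-6*x - 4*exp(x)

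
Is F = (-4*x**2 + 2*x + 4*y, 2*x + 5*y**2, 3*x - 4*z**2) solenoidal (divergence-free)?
No, ∇·F = -8*x + 10*y - 8*z + 2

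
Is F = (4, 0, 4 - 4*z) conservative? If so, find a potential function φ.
Yes, F is conservative. φ = 4*x - 2*z**2 + 4*z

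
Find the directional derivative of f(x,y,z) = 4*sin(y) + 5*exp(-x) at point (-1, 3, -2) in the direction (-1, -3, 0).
sqrt(10)*(-12*cos(3) + 5*E)/10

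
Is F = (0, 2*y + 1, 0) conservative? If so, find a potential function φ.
Yes, F is conservative. φ = y*(y + 1)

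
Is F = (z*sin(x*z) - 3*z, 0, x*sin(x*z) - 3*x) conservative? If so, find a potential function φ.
Yes, F is conservative. φ = -3*x*z - cos(x*z)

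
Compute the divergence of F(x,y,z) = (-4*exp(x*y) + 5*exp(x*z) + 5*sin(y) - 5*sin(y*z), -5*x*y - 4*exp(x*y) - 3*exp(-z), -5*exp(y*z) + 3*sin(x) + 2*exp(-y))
-4*x*exp(x*y) - 5*x - 4*y*exp(x*y) - 5*y*exp(y*z) + 5*z*exp(x*z)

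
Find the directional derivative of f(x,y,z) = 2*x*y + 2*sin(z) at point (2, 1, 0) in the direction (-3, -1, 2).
-3*sqrt(14)/7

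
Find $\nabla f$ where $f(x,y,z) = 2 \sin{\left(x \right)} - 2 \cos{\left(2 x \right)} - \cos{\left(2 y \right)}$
(2*(4*sin(x) + 1)*cos(x), 2*sin(2*y), 0)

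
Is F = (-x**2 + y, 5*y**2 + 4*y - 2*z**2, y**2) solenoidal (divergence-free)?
No, ∇·F = -2*x + 10*y + 4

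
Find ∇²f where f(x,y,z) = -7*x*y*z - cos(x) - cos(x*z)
x**2*cos(x*z) + z**2*cos(x*z) + cos(x)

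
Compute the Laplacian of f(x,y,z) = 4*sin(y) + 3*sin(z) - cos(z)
-4*sin(y) - 3*sin(z) + cos(z)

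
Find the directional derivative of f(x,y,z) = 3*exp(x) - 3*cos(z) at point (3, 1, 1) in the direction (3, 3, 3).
sqrt(3)*(sin(1) + exp(3))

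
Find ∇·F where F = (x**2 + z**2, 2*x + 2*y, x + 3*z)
2*x + 5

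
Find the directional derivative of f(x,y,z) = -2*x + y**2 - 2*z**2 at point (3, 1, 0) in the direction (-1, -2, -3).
-sqrt(14)/7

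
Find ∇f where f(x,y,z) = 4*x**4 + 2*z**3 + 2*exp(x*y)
(16*x**3 + 2*y*exp(x*y), 2*x*exp(x*y), 6*z**2)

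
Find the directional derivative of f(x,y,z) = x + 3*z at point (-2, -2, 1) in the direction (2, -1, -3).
-sqrt(14)/2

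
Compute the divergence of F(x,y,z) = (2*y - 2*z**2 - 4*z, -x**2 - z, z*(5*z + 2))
10*z + 2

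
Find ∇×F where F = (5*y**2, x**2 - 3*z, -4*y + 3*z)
(-1, 0, 2*x - 10*y)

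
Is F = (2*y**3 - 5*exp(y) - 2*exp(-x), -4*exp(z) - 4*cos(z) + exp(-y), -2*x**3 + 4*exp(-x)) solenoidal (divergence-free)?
No, ∇·F = -exp(-y) + 2*exp(-x)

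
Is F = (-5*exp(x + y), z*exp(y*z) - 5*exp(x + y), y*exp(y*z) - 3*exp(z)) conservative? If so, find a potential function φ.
Yes, F is conservative. φ = -3*exp(z) + exp(y*z) - 5*exp(x + y)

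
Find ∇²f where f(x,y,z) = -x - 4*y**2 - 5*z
-8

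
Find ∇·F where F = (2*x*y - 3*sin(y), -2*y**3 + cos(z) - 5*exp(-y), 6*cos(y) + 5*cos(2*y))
-6*y**2 + 2*y + 5*exp(-y)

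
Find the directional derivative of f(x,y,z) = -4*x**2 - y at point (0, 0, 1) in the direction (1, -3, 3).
3*sqrt(19)/19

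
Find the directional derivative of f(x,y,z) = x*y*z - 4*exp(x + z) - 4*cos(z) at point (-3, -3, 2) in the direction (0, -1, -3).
3*sqrt(10)*(-7*E - 4*E*sin(2) + 4)*exp(-1)/10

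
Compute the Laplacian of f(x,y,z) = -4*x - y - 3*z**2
-6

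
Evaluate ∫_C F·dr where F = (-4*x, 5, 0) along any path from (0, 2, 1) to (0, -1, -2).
-15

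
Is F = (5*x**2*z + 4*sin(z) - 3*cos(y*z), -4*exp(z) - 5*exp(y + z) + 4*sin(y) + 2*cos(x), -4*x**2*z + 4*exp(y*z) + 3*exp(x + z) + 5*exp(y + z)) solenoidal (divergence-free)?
No, ∇·F = -4*x**2 + 10*x*z + 4*y*exp(y*z) + 3*exp(x + z) + 4*cos(y)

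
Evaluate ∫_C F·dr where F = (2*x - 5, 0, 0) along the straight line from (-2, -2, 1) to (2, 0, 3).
-20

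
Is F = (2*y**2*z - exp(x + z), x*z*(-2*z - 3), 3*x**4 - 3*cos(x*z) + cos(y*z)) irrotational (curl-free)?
No, ∇×F = (4*x*z + 3*x - z*sin(y*z), -12*x**3 + 2*y**2 - 3*z*sin(x*z) - exp(x + z), z*(-4*y - 2*z - 3))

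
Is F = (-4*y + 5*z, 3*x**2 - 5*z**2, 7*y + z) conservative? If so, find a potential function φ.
No, ∇×F = (10*z + 7, 5, 6*x + 4) ≠ 0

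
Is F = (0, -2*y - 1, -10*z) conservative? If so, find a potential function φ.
Yes, F is conservative. φ = -y**2 - y - 5*z**2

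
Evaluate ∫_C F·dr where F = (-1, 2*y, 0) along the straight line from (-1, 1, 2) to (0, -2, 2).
2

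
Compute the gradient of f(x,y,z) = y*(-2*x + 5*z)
(-2*y, -2*x + 5*z, 5*y)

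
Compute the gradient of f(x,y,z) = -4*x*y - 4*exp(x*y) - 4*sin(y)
(-4*y*(exp(x*y) + 1), -4*x*exp(x*y) - 4*x - 4*cos(y), 0)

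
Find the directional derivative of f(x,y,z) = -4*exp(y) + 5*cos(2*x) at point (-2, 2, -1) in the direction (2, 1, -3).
2*sqrt(14)*(-exp(2) + 5*sin(4))/7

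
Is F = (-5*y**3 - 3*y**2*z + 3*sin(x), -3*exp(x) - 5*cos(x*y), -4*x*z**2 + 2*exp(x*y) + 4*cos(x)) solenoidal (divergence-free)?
No, ∇·F = -8*x*z + 5*x*sin(x*y) + 3*cos(x)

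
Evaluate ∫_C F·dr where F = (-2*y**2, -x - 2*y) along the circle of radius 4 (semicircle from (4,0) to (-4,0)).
512/3 - 8*pi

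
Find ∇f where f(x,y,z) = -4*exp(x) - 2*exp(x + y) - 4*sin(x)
(-4*exp(x) - 2*exp(x + y) - 4*cos(x), -2*exp(x + y), 0)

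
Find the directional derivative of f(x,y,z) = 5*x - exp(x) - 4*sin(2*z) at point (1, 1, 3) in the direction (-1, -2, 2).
-16*cos(6)/3 - 5/3 + E/3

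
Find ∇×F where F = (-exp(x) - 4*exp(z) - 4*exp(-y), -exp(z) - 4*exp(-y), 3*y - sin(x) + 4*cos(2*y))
(exp(z) - 8*sin(2*y) + 3, -4*exp(z) + cos(x), -4*exp(-y))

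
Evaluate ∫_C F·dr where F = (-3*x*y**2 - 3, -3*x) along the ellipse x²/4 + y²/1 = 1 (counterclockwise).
-6*pi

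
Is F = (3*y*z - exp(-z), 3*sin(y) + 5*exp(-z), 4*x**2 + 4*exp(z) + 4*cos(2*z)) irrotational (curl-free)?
No, ∇×F = (5*exp(-z), -8*x + 3*y + exp(-z), -3*z)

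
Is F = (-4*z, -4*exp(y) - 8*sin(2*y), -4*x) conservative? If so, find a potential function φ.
Yes, F is conservative. φ = -4*x*z - 4*exp(y) + 4*cos(2*y)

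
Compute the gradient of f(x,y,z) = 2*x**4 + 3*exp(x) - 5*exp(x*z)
(8*x**3 - 5*z*exp(x*z) + 3*exp(x), 0, -5*x*exp(x*z))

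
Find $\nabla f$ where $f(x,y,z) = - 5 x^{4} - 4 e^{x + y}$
(-20*x**3 - 4*exp(x + y), -4*exp(x + y), 0)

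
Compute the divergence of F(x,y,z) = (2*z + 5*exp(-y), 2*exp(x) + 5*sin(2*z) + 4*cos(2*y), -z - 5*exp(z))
-5*exp(z) - 8*sin(2*y) - 1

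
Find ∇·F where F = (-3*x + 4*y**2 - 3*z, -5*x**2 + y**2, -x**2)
2*y - 3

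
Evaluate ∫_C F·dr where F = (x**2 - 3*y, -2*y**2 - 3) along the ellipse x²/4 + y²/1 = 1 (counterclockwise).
6*pi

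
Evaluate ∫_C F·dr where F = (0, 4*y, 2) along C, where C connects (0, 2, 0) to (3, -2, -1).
-2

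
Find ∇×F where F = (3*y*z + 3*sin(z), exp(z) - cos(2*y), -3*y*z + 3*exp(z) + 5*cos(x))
(-3*z - exp(z), 3*y + 5*sin(x) + 3*cos(z), -3*z)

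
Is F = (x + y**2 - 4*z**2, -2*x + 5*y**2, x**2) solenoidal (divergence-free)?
No, ∇·F = 10*y + 1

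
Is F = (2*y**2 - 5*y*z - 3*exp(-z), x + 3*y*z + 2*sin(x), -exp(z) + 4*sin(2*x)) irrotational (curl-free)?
No, ∇×F = (-3*y, -5*y - 8*cos(2*x) + 3*exp(-z), -4*y + 5*z + 2*cos(x) + 1)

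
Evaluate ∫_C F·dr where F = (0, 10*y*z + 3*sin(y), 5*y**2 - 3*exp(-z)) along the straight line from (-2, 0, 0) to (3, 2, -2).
-40 - 3*cos(2) + 3*exp(2)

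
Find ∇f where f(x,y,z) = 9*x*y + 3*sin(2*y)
(9*y, 9*x + 6*cos(2*y), 0)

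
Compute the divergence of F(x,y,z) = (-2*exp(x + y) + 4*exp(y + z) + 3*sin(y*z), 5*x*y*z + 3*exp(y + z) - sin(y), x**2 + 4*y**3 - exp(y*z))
5*x*z - y*exp(y*z) - 2*exp(x + y) + 3*exp(y + z) - cos(y)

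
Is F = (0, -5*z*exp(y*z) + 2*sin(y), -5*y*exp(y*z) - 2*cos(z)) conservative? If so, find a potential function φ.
Yes, F is conservative. φ = -5*exp(y*z) - 2*sin(z) - 2*cos(y)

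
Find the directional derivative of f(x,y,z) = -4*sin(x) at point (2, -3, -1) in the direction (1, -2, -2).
-4*cos(2)/3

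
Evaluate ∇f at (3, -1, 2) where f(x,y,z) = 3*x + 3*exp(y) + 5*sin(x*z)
(3 + 10*cos(6), 3*exp(-1), 15*cos(6))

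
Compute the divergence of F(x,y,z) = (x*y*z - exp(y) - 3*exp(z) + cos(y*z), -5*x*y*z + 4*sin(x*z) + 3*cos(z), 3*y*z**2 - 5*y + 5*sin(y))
z*(-5*x + 7*y)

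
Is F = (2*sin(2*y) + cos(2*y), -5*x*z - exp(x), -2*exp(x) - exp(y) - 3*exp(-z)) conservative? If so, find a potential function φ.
No, ∇×F = (5*x - exp(y), 2*exp(x), -5*z - exp(x) + 2*sin(2*y) - 4*cos(2*y)) ≠ 0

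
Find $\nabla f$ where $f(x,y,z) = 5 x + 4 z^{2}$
(5, 0, 8*z)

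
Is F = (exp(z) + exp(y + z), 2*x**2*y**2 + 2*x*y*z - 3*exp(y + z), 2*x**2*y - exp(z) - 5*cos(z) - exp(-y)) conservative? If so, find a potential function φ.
No, ∇×F = (2*x**2 - 2*x*y + 3*exp(y + z) + exp(-y), -4*x*y + exp(z) + exp(y + z), 4*x*y**2 + 2*y*z - exp(y + z)) ≠ 0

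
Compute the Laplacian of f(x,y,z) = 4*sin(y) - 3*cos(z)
-4*sin(y) + 3*cos(z)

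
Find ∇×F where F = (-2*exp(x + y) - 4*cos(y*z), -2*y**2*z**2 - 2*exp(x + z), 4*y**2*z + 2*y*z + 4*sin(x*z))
(4*y**2*z + 8*y*z + 2*z + 2*exp(x + z), 4*y*sin(y*z) - 4*z*cos(x*z), -4*z*sin(y*z) + 2*exp(x + y) - 2*exp(x + z))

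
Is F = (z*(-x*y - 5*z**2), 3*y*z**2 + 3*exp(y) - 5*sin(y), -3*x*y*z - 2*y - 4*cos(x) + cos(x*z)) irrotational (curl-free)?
No, ∇×F = (-3*x*z - 6*y*z - 2, -x*y + 3*y*z - 15*z**2 + z*sin(x*z) - 4*sin(x), x*z)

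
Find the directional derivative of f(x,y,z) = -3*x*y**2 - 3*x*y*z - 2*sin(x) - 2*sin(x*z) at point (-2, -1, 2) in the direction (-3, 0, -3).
sqrt(2)*(cos(2) + 3/2)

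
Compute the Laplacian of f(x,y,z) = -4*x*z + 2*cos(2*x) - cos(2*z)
-8*cos(2*x) + 4*cos(2*z)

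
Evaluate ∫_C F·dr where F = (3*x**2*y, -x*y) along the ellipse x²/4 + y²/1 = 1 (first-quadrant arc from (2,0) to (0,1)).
-3*pi/2 - 2/3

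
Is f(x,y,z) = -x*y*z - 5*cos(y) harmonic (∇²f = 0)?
No, ∇²f = 5*cos(y)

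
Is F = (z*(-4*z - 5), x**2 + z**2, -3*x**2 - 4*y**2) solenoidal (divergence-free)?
Yes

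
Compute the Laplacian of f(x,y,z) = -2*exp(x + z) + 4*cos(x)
-4*exp(x + z) - 4*cos(x)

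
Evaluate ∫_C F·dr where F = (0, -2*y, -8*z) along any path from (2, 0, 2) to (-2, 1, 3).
-21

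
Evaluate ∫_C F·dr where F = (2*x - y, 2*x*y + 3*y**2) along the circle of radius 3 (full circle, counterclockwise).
9*pi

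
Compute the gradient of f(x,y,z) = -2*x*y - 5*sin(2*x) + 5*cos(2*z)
(-2*y - 10*cos(2*x), -2*x, -10*sin(2*z))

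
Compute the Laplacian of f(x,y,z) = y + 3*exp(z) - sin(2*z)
3*exp(z) + 4*sin(2*z)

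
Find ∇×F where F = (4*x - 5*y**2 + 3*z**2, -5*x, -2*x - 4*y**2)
(-8*y, 6*z + 2, 10*y - 5)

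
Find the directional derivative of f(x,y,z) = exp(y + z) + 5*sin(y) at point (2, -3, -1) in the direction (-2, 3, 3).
3*sqrt(22)*(5*exp(4)*cos(3) + 2)*exp(-4)/22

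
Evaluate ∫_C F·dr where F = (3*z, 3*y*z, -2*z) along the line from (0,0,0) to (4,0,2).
8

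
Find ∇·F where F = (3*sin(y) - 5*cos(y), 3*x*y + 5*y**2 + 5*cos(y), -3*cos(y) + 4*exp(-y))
3*x + 10*y - 5*sin(y)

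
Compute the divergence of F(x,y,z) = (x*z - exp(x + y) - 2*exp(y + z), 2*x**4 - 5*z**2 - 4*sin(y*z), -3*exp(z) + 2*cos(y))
-4*z*cos(y*z) + z - 3*exp(z) - exp(x + y)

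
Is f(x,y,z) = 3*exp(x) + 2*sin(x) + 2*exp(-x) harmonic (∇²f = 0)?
No, ∇²f = 3*exp(x) - 2*sin(x) + 2*exp(-x)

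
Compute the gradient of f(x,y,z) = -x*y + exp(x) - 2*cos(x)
(-y + exp(x) + 2*sin(x), -x, 0)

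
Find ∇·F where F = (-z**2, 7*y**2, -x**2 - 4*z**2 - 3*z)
14*y - 8*z - 3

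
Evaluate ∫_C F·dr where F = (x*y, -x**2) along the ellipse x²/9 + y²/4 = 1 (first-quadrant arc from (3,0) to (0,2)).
-18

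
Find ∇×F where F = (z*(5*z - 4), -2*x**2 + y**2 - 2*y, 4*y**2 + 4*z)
(8*y, 10*z - 4, -4*x)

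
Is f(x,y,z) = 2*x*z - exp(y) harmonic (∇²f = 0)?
No, ∇²f = -exp(y)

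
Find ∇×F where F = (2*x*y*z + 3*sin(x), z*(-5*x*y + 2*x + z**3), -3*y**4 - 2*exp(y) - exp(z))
(5*x*y - 2*x - 12*y**3 - 4*z**3 - 2*exp(y), 2*x*y, z*(-2*x - 5*y + 2))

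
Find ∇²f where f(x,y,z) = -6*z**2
-12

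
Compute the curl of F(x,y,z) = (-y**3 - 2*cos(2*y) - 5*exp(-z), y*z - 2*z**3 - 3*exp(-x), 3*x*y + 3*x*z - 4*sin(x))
(3*x - y + 6*z**2, -3*y - 3*z + 4*cos(x) + 5*exp(-z), 3*y**2 - 4*sin(2*y) + 3*exp(-x))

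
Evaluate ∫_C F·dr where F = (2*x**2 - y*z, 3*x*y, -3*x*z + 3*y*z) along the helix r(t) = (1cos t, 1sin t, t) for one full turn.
pi*(-6 + pi)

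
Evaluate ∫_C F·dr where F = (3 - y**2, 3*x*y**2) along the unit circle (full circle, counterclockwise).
3*pi/4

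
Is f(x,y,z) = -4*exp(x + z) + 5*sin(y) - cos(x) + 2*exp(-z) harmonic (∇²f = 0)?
No, ∇²f = -8*exp(x + z) - 5*sin(y) + cos(x) + 2*exp(-z)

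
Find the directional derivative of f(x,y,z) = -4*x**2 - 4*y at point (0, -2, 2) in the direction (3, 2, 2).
-8*sqrt(17)/17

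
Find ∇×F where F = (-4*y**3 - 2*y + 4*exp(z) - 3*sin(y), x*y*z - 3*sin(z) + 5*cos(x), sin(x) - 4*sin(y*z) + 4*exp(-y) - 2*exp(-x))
(-x*y - 4*z*cos(y*z) + 3*cos(z) - 4*exp(-y), 4*exp(z) - cos(x) - 2*exp(-x), 12*y**2 + y*z - 5*sin(x) + 3*cos(y) + 2)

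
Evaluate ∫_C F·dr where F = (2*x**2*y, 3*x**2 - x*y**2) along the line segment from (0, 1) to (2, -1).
-10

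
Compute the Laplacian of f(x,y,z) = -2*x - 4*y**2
-8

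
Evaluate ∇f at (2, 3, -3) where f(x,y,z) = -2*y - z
(0, -2, -1)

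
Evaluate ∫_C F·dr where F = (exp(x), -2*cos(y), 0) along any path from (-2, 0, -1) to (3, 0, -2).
-(1 - exp(5))*exp(-2)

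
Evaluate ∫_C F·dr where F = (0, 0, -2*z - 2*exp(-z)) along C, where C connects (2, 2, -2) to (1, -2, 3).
-2*exp(2) - 5 + 2*exp(-3)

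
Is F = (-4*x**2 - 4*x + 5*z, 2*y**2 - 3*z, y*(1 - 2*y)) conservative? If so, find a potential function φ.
No, ∇×F = (4 - 4*y, 5, 0) ≠ 0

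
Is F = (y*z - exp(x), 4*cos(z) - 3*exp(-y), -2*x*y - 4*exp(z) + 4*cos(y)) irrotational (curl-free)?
No, ∇×F = (-2*x - 4*sin(y) + 4*sin(z), 3*y, -z)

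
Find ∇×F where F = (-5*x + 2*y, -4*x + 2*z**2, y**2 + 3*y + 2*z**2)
(2*y - 4*z + 3, 0, -6)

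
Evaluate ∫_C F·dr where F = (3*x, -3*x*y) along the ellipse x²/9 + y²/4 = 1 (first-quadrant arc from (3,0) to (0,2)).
-51/2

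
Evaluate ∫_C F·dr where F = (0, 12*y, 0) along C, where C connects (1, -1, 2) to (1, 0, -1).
-6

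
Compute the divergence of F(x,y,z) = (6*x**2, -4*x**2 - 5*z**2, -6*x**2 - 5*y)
12*x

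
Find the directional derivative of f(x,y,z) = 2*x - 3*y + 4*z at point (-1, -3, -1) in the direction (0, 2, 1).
-2*sqrt(5)/5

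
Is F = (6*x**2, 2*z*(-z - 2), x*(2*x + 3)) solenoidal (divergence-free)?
No, ∇·F = 12*x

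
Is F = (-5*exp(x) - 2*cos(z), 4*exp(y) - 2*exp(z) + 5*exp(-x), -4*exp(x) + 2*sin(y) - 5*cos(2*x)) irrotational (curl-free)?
No, ∇×F = (2*exp(z) + 2*cos(y), 4*exp(x) - 10*sin(2*x) + 2*sin(z), -5*exp(-x))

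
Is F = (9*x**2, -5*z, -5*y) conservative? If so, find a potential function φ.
Yes, F is conservative. φ = 3*x**3 - 5*y*z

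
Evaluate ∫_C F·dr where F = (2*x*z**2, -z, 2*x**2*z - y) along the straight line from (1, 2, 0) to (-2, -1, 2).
18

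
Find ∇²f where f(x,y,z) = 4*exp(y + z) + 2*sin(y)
8*exp(y + z) - 2*sin(y)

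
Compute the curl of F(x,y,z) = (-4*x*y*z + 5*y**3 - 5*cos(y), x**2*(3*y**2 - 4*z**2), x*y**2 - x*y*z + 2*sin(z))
(x*(8*x*z + 2*y - z), y*(-4*x - y + z), 6*x*y**2 - 8*x*z**2 + 4*x*z - 15*y**2 - 5*sin(y))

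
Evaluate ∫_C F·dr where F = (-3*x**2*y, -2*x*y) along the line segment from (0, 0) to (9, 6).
-6993/2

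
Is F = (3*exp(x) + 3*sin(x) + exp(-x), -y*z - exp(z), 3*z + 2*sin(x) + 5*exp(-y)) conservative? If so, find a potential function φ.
No, ∇×F = (y + exp(z) - 5*exp(-y), -2*cos(x), 0) ≠ 0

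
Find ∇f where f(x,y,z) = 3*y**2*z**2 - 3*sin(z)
(0, 6*y*z**2, 6*y**2*z - 3*cos(z))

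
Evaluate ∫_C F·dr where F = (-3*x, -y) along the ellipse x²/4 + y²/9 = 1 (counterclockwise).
0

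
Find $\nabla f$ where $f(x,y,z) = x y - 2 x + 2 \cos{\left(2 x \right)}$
(y - 4*sin(2*x) - 2, x, 0)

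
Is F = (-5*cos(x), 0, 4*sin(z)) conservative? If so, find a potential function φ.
Yes, F is conservative. φ = -5*sin(x) - 4*cos(z)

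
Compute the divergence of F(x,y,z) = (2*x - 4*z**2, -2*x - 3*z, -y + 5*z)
7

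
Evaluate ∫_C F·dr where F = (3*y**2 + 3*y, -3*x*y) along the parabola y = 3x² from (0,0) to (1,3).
-12/5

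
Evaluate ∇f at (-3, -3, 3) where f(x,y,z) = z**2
(0, 0, 6)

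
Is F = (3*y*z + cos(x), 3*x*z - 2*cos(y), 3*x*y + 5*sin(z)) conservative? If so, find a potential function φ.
Yes, F is conservative. φ = 3*x*y*z + sin(x) - 2*sin(y) - 5*cos(z)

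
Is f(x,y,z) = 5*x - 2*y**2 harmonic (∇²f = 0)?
No, ∇²f = -4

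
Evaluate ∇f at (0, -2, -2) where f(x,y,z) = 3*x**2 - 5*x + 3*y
(-5, 3, 0)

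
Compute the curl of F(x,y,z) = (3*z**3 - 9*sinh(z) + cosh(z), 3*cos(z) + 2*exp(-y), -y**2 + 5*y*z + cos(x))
(-2*y + 5*z + 3*sin(z), 9*z**2 + sin(x) + sinh(z) - 9*cosh(z), 0)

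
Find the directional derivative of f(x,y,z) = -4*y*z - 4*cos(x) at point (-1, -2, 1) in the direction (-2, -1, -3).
2*sqrt(14)*(-5 + 2*sin(1))/7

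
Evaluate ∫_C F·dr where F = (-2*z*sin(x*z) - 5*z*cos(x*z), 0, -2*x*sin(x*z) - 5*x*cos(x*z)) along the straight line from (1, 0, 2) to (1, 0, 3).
2*cos(3) - 5*sin(3) - 2*cos(2) + 5*sin(2)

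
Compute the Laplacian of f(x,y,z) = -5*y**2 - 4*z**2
-18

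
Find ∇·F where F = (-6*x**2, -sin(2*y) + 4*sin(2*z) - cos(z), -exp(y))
-12*x - 2*cos(2*y)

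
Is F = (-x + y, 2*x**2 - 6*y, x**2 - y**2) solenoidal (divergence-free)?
No, ∇·F = -7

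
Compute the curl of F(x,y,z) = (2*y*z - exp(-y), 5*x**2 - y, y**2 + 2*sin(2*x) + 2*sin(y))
(2*y + 2*cos(y), 2*y - 4*cos(2*x), 10*x - 2*z - exp(-y))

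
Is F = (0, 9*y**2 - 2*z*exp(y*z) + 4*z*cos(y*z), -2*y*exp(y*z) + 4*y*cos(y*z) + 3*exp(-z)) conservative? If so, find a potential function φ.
Yes, F is conservative. φ = 3*y**3 - 2*exp(y*z) + 4*sin(y*z) - 3*exp(-z)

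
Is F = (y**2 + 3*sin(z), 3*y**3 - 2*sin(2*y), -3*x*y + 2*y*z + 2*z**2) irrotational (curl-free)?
No, ∇×F = (-3*x + 2*z, 3*y + 3*cos(z), -2*y)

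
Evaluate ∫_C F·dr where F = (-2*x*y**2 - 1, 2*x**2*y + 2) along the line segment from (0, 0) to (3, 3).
3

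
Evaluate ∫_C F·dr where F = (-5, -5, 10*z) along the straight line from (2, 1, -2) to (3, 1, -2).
-5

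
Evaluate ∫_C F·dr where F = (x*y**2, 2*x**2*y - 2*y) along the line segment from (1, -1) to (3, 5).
164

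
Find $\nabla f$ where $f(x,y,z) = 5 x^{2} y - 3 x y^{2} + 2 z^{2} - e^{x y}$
(y*(10*x - 3*y - exp(x*y)), x*(5*x - 6*y - exp(x*y)), 4*z)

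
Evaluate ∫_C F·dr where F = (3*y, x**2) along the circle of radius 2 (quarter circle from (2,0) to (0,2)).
16/3 - 3*pi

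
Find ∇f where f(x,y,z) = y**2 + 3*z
(0, 2*y, 3)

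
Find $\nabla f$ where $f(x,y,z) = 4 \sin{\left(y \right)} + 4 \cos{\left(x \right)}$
(-4*sin(x), 4*cos(y), 0)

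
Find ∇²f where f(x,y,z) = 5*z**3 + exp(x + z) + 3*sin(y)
30*z + 2*exp(x + z) - 3*sin(y)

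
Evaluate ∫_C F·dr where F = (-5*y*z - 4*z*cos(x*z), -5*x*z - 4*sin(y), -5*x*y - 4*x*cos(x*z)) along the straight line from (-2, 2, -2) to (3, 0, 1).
4*sin(4) - 4*sin(3) - 4*cos(2) + 44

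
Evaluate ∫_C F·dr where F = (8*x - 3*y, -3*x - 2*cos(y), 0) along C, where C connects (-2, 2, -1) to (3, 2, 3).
-10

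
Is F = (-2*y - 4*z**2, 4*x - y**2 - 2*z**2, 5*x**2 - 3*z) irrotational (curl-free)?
No, ∇×F = (4*z, -10*x - 8*z, 6)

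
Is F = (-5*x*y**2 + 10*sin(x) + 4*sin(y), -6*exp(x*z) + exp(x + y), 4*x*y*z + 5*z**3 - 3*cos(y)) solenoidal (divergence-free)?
No, ∇·F = 4*x*y - 5*y**2 + 15*z**2 + exp(x + y) + 10*cos(x)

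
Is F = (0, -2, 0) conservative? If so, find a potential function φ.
Yes, F is conservative. φ = -2*y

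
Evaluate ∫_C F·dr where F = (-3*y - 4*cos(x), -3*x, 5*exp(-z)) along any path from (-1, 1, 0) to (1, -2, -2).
-5*exp(2) - 8*sin(1) + 8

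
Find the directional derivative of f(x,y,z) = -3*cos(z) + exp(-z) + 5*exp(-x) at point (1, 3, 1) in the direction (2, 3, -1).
-3*sqrt(14)*(E*sin(1) + 3)*exp(-1)/14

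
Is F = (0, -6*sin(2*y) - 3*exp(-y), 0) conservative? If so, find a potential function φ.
Yes, F is conservative. φ = 3*cos(2*y) + 3*exp(-y)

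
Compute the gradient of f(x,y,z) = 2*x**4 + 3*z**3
(8*x**3, 0, 9*z**2)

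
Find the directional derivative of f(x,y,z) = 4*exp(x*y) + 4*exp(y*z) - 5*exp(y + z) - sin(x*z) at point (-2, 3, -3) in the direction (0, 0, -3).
-2*cos(6) - 12*exp(-9) + 5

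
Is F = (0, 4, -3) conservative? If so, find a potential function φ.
Yes, F is conservative. φ = 4*y - 3*z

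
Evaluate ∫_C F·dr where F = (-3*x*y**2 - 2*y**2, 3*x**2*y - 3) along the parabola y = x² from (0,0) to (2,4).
36/5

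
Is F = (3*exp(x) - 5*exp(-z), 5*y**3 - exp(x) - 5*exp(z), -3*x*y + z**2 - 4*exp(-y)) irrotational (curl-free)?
No, ∇×F = (-3*x + 5*exp(z) + 4*exp(-y), 3*y + 5*exp(-z), -exp(x))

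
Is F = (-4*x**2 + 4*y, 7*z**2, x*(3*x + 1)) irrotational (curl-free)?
No, ∇×F = (-14*z, -6*x - 1, -4)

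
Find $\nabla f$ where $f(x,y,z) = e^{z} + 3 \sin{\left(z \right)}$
(0, 0, exp(z) + 3*cos(z))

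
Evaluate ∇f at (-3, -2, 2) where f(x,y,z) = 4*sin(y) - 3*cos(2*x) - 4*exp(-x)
(-6*sin(6) + 4*exp(3), 4*cos(2), 0)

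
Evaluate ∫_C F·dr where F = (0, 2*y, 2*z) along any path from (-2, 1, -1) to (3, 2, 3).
11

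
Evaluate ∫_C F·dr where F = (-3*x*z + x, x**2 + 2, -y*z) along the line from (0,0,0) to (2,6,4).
-26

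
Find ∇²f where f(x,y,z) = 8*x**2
16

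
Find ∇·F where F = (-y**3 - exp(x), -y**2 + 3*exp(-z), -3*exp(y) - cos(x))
-2*y - exp(x)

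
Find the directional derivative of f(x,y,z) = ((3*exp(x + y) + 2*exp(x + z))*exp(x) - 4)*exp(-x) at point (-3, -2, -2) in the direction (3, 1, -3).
12*sqrt(19)*(1 + exp(8))*exp(-5)/19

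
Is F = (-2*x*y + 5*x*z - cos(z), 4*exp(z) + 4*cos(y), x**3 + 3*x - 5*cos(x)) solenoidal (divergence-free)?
No, ∇·F = -2*y + 5*z - 4*sin(y)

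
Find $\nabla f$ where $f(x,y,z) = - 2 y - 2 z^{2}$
(0, -2, -4*z)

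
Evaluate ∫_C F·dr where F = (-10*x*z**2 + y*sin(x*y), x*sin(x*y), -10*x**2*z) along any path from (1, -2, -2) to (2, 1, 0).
20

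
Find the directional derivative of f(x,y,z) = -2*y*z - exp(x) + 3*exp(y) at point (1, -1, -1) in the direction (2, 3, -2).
sqrt(17)*(-2*exp(2) + 2*E + 9)*exp(-1)/17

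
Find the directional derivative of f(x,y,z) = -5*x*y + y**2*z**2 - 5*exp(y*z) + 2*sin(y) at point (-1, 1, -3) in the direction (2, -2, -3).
-sqrt(17)*(15 + 4*exp(3)*cos(1) + 38*exp(3))*exp(-3)/17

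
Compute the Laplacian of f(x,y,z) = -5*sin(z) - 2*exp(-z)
5*sin(z) - 2*exp(-z)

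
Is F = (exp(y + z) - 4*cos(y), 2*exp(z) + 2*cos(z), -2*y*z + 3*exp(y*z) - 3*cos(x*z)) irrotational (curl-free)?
No, ∇×F = (3*z*exp(y*z) - 2*z - 2*exp(z) + 2*sin(z), -3*z*sin(x*z) + exp(y + z), -exp(y + z) - 4*sin(y))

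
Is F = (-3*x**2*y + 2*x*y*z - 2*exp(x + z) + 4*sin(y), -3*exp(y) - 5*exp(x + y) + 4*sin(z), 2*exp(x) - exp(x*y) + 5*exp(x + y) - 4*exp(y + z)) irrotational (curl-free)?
No, ∇×F = (-x*exp(x*y) + 5*exp(x + y) - 4*exp(y + z) - 4*cos(z), 2*x*y + y*exp(x*y) - 2*exp(x) - 5*exp(x + y) - 2*exp(x + z), 3*x**2 - 2*x*z - 5*exp(x + y) - 4*cos(y))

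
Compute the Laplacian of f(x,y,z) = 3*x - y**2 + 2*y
-2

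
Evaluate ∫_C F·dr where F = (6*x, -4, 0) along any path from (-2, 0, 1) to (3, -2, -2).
23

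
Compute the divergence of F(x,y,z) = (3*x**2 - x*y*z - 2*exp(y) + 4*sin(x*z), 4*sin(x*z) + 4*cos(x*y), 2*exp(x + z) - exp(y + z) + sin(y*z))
-4*x*sin(x*y) + 6*x - y*z + y*cos(y*z) + 4*z*cos(x*z) + 2*exp(x + z) - exp(y + z)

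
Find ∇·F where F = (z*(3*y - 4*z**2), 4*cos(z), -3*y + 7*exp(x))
0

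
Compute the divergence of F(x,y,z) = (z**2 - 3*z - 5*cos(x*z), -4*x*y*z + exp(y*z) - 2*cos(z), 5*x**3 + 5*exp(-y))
z*(-4*x + exp(y*z) + 5*sin(x*z))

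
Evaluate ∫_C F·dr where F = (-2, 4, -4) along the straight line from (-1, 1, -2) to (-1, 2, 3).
-16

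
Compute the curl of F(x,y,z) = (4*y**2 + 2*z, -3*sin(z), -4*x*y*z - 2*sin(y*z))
(-4*x*z - 2*z*cos(y*z) + 3*cos(z), 4*y*z + 2, -8*y)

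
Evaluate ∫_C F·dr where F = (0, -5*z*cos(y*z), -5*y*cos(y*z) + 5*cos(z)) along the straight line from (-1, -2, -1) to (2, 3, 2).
-5*sin(6) + 5*sin(1) + 10*sin(2)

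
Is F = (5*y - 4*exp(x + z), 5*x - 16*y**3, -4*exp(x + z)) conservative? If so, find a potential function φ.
Yes, F is conservative. φ = 5*x*y - 4*y**4 - 4*exp(x + z)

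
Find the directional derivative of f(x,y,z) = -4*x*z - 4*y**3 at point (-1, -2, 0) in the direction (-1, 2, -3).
-54*sqrt(14)/7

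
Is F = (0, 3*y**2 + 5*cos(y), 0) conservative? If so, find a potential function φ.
Yes, F is conservative. φ = y**3 + 5*sin(y)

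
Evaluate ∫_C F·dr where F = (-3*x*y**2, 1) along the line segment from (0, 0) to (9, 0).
0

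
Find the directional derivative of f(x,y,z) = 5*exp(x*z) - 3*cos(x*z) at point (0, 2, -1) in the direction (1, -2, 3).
-5*sqrt(14)/14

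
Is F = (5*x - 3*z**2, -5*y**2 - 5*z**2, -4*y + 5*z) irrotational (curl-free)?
No, ∇×F = (10*z - 4, -6*z, 0)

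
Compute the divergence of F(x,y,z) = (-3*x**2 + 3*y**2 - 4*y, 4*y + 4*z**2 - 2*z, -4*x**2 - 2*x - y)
4 - 6*x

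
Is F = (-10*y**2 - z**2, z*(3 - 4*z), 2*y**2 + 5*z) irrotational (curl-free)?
No, ∇×F = (4*y + 8*z - 3, -2*z, 20*y)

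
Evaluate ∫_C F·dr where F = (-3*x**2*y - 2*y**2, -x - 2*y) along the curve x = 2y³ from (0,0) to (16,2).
-37308/5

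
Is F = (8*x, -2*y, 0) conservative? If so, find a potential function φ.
Yes, F is conservative. φ = 4*x**2 - y**2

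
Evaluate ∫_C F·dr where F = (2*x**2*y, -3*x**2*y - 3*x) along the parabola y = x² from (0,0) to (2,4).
-336/5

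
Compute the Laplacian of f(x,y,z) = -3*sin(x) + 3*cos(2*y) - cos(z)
3*sin(x) - 12*cos(2*y) + cos(z)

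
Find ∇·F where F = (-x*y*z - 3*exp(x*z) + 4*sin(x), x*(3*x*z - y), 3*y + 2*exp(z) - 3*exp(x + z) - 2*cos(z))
-x - y*z - 3*z*exp(x*z) + 2*exp(z) - 3*exp(x + z) + 2*sin(z) + 4*cos(x)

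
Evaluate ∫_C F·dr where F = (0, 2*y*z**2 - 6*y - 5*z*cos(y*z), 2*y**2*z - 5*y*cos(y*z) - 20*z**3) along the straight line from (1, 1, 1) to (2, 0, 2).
-73 + 5*sin(1)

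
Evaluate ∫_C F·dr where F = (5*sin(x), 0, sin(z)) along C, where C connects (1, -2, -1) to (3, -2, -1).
5*cos(1) - 5*cos(3)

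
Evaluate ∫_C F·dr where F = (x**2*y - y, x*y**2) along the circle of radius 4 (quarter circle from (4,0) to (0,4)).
4*pi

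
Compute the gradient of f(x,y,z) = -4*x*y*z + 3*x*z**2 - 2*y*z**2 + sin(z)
(z*(-4*y + 3*z), 2*z*(-2*x - z), -4*x*y + 6*x*z - 4*y*z + cos(z))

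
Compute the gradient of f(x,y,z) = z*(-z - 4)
(0, 0, -2*z - 4)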